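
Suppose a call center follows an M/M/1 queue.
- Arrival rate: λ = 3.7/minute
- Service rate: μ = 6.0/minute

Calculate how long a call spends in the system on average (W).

First, compute utilization: ρ = λ/μ = 3.7/6.0 = 0.6167
For M/M/1: W = 1/(μ-λ)
W = 1/(6.0-3.7) = 1/2.30
W = 0.4348 minutes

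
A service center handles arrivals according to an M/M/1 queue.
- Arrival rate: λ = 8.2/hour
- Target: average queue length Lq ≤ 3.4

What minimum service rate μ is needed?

For M/M/1: Lq = λ²/(μ(μ-λ))
Need Lq ≤ 3.4, i.e. μ(μ-λ) ≥ λ²/3.4
μ² - 8.2μ - 67.24/3.4 ≥ 0  →  μ² - 8.2μ - 19.77647 ≥ 0
Quadratic formula (positive root): μ = [λ + √(λ² + 4×19.77647)]/2
Discriminant: 67.24 + 4×19.77647 = 146.3459, √146.3459 = 12.0974
μ ≥ (8.2 + 12.0974)/2 = 10.1487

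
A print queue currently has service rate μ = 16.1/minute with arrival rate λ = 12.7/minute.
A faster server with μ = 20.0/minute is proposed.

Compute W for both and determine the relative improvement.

System 1: ρ₁ = 12.7/16.1 = 0.7888, W₁ = 1/(16.1-12.7) = 0.2941
System 2: ρ₂ = 12.7/20.0 = 0.6350, W₂ = 1/(20.0-12.7) = 0.1370
Improvement: (W₁-W₂)/W₁ = (0.2941-0.1370)/0.2941 = 53.42%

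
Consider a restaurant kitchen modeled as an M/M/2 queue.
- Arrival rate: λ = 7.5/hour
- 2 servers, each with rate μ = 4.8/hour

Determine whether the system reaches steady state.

Stability requires ρ = λ/(cμ) < 1
ρ = 7.5/(2 × 4.8) = 7.5/9.60 = 0.7812
Since 0.7812 < 1, the system is STABLE.
The servers are busy 78.12% of the time.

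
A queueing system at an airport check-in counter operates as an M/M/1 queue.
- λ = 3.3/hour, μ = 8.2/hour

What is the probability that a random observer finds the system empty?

ρ = λ/μ = 3.3/8.2 = 0.4024
P(0) = 1 - ρ = 1 - 0.4024 = 0.5976
The server is idle 59.76% of the time.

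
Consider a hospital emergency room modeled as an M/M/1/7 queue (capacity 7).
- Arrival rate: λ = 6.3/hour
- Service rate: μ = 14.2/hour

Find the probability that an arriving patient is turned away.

ρ = λ/μ = 6.3/14.2 = 0.44366
P₀ = (1-ρ)/(1-ρ^(K+1)) = (1-0.44366)/(1-0.44366^8) = 0.55634/0.99850 = 0.5572
P_K = P₀×ρ^K = 0.5572 × 0.44366^7 = 0.5572 × 0.003383 = 0.001885
Blocking probability = 0.19%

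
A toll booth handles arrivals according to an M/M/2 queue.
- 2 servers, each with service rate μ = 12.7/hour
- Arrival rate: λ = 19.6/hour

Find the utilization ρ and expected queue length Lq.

Traffic intensity: ρ = λ/(cμ) = 19.6/(2×12.7) = 0.7717
Since ρ = 0.7717 < 1, system is stable.
Offered load a = λ/μ = cρ = 19.6/12.7 = 1.5433
P₀ = [ Σₙ₌₀^1 aⁿ/n! + a^2/(2!(1-ρ)) ]⁻¹
Σ = a^0/0! + a^1/1! = 1.0000 + 1.5433 = 2.5433
a^2/(2!(1-ρ)) = 2.38180/(2 × 0.228346) = 5.2153
P₀ = 1/(2.5433 + 5.2153) = 0.1289
Lq = P₀·a^2·ρ / (2!(1-ρ)²) = 0.12889 × 2.3818 × 0.77165 / (2 × 0.052142) = 2.2716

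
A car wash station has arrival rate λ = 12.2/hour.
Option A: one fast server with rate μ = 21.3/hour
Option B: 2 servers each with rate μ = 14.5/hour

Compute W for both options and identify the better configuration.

Option A: single server μ = 21.3 (M/M/1)
  ρ_A = 12.2/21.3 = 0.5728
  W_A = 1/(μ-λ) = 1/(21.3-12.2) = 1/9.10 = 0.1099

Option B: 2 servers μ = 14.5 (M/M/2)
  ρ_B = λ/(cμ) = 12.2/(2×14.5) = 0.4207
  Offered load a = λ/μ = cρ = 12.2/14.5 = 0.8414
  P₀ = [ Σₙ₌₀^1 aⁿ/n! + a^2/(2!(1-ρ)) ]⁻¹
  Σ = a^0/0! + a^1/1! = 1.0000 + 0.8414 = 1.8414
  a^2/(2!(1-ρ)) = 0.7079/(2 × 0.5793) = 0.6110
  P₀ = 1/(1.8414 + 0.6110) = 0.4078
  Lq = P₀·a^2·ρ / (2!(1-ρ)²) = 0.4078 × 0.7079 × 0.4207 / (2 × 0.3356) = 0.1809
  Wq_B = Lq/λ = 0.1809/12.2 = 0.01483
  W_B = Wq_B + 1/μ = 0.01483 + 0.06897 = 0.08380

Since W_B = 0.08380 < W_A = 0.1099, Option B (multiple servers) has the shorter time in system.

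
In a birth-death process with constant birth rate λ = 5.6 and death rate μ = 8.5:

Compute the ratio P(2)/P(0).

For constant rates: P(n)/P(0) = (λ/μ)^n
P(2)/P(0) = (5.6/8.5)^2 = 0.6588^2 = 0.4340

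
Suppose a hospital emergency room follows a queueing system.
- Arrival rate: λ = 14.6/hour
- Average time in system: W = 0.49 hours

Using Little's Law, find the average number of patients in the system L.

Little's Law: L = λW
L = 14.6 × 0.49 = 7.1540 patients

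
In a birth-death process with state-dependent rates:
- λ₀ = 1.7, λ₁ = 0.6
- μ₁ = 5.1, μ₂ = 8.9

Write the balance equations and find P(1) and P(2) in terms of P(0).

Balance equations:
State 0: λ₀P₀ = μ₁P₁ → P₁ = (λ₀/μ₁)P₀ = (1.7/5.1)P₀ = 0.3333P₀
State 1: P₂ = (λ₀λ₁)/(μ₁μ₂)P₀ = (1.7×0.6)/(5.1×8.9)P₀ = 0.02247P₀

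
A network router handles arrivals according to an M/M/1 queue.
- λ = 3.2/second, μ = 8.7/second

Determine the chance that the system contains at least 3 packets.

ρ = λ/μ = 3.2/8.7 = 0.36782
P(N ≥ n) = ρⁿ
P(N ≥ 3) = 0.36782^3
P(N ≥ 3) = 0.04976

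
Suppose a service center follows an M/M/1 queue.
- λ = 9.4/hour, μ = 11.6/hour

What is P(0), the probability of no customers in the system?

ρ = λ/μ = 9.4/11.6 = 0.8103
P(0) = 1 - ρ = 1 - 0.8103 = 0.1897
The server is idle 18.97% of the time.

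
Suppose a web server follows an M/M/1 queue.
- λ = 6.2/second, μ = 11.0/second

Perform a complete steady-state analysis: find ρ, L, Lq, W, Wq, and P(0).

Step 1: ρ = λ/μ = 6.2/11.0 = 0.5636
Step 2: L = λ/(μ-λ) = 6.2/4.80 = 1.2917
Step 3: Lq = λ²/(μ(μ-λ)) = 38.44/(11.0×4.80) = 0.7280
Step 4: W = 1/(μ-λ) = 1/4.80 = 0.208333
Step 5: Wq = λ/(μ(μ-λ)) = 6.2/(11.0×4.80) = 0.1174
Step 6: P(0) = 1-ρ = 0.4364
Verify: L = λW = 6.2×0.208333 = 1.2917 ✔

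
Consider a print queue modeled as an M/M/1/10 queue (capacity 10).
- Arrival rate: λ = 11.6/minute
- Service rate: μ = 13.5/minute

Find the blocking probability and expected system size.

ρ = λ/μ = 11.6/13.5 = 0.85926
P₀ = (1-ρ)/(1-ρ^(K+1)) = (1-0.85926)/(1-0.85926^11) = 0.1407/0.8115 = 0.1734
P_K = P₀×ρ^K = 0.17344 × 0.85926^10 = 0.17344 × 0.21940 = 0.03805
Blocking probability P_10 = 0.03805 (3.81%)
L = ρ[1 - (K+1)ρ^K + Kρ^(K+1)] / [(1-ρ)(1-ρ^(K+1))]
L = 0.85926 × (1 - 11×0.219405 + 10×0.188526) / ((1 - 0.85926) × (1 - 0.188526)) = 3.5497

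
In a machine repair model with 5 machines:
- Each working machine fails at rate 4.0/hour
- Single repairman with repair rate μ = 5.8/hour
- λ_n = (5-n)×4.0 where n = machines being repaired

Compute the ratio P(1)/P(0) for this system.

P(1)/P(0) = ∏_{i=0}^{1-1} λ_i/μ_{i+1}
= (5-0)×4.0/5.8
= 3.4483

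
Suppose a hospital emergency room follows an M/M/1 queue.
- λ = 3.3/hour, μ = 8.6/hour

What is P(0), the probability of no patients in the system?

ρ = λ/μ = 3.3/8.6 = 0.3837
P(0) = 1 - ρ = 1 - 0.3837 = 0.6163
The server is idle 61.63% of the time.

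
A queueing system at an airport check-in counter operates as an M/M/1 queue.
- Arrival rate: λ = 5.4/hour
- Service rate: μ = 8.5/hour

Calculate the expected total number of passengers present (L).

ρ = λ/μ = 5.4/8.5 = 0.6353
For M/M/1: L = λ/(μ-λ)
L = 5.4/(8.5-5.4) = 5.4/3.10
L = 1.7419 passengers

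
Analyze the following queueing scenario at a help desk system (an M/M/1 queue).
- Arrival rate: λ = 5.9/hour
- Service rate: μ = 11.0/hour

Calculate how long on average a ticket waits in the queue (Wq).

First, compute utilization: ρ = λ/μ = 5.9/11.0 = 0.5364
For M/M/1: Wq = λ/(μ(μ-λ))
Wq = 5.9/(11.0 × (11.0-5.9))
Wq = 5.9/(11.0 × 5.10)
Wq = 0.1052 hours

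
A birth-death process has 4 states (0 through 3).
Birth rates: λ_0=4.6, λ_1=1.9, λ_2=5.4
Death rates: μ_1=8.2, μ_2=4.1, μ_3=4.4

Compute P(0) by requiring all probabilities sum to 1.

Ratios P(n)/P(0) = (λ₀···λₙ₋₁)/(μ₁···μₙ):
P(1)/P(0) = (4.6)/(8.2) = 0.5610
P(2)/P(0) = (4.6×1.9)/(8.2×4.1) = 0.2600
P(3)/P(0) = (4.6×1.9×5.4)/(8.2×4.1×4.4) = 0.3190

Normalization: ∑ P(n) = 1
P(0) × (1.0000 + 0.5610 + 0.2600 + 0.3190) = 1
P(0) × 2.1400 = 1
P(0) = 1/2.1400 = 0.4673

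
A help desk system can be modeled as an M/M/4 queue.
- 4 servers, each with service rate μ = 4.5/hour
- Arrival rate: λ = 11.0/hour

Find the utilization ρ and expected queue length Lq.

Traffic intensity: ρ = λ/(cμ) = 11.0/(4×4.5) = 0.6111
Since ρ = 0.6111 < 1, system is stable.
Offered load a = λ/μ = cρ = 11.0/4.5 = 2.4444
P₀ = [ Σₙ₌₀^3 aⁿ/n! + a^4/(4!(1-ρ)) ]⁻¹
Σ = a^0/0! + a^1/1! + a^2/2! + a^3/3! = 1.0000 + 2.4444 + 2.9877 + 2.4344 = 8.8665
a^4/(4!(1-ρ)) = 35.7043/(24 × 0.388889) = 3.8255
P₀ = 1/(8.8665 + 3.8255) = 0.07879
Lq = P₀·a^4·ρ / (4!(1-ρ)²) = 0.0787901 × 35.7043 × 0.611111 / (24 × 0.151235) = 0.4736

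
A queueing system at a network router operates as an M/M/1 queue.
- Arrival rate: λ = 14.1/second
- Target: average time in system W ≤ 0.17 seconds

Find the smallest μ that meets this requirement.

For M/M/1: W = 1/(μ-λ)
Need W ≤ 0.17, so 1/(μ-λ) ≤ 0.17
μ - λ ≥ 1/0.17 = 5.8824
μ ≥ 14.1 + 5.8824 = 19.9824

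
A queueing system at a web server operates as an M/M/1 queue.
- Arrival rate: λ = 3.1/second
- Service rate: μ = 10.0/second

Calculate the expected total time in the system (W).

First, compute utilization: ρ = λ/μ = 3.1/10.0 = 0.3100
For M/M/1: W = 1/(μ-λ)
W = 1/(10.0-3.1) = 1/6.90
W = 0.1449 seconds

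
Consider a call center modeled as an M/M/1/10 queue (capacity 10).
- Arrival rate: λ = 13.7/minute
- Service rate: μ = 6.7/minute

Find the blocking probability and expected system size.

ρ = λ/μ = 13.7/6.7 = 2.04478
P₀ = (1-ρ)/(1-ρ^(K+1)) = (1-2.04478)/(1-2.04478^11) = -1.0448/-2611.8379 = 0.0004000
P_K = P₀×ρ^K = 0.0004000 × 2.04478^10 = 0.0004000 × 1277.8088 = 0.5111
Blocking probability P_10 = 0.5111 (51.11%)
L = ρ[1 - (K+1)ρ^K + Kρ^(K+1)] / [(1-ρ)(1-ρ^(K+1))]
L = 2.04478 × (1 - 11×1277.8088 + 10×2612.8379) / ((1 - 2.04478) × (1 - 2612.8379)) = 9.0471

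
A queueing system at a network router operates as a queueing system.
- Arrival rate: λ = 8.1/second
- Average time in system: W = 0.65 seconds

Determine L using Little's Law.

Little's Law: L = λW
L = 8.1 × 0.65 = 5.2650 packets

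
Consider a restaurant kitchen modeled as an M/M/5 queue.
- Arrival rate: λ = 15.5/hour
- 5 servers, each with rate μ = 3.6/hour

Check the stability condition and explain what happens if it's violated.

Stability requires ρ = λ/(cμ) < 1
ρ = 15.5/(5 × 3.6) = 15.5/18.00 = 0.8611
Since 0.8611 < 1, the system is STABLE.
The servers are busy 86.11% of the time.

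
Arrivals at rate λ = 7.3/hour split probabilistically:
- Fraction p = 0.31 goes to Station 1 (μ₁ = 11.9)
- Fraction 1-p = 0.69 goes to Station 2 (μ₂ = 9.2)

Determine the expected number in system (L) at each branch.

Effective rates: λ₁ = 7.3×0.31 = 2.263, λ₂ = 7.3×0.69 = 5.037
Station 1: ρ₁ = 2.263/11.9 = 0.19017, L₁ = ρ₁/(1-ρ₁) = 0.19017/(1-0.19017) = 0.2348
Station 2: ρ₂ = 5.037/9.2 = 0.5475, L₂ = ρ₂/(1-ρ₂) = 0.5475/(1-0.5475) = 1.2099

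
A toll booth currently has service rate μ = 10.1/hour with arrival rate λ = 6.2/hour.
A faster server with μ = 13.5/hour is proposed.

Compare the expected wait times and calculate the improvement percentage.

System 1: ρ₁ = 6.2/10.1 = 0.6139, W₁ = 1/(10.1-6.2) = 0.256410
System 2: ρ₂ = 6.2/13.5 = 0.4593, W₂ = 1/(13.5-6.2) = 0.136986
Improvement: (W₁-W₂)/W₁ = (0.256410-0.136986)/0.256410 = 46.58%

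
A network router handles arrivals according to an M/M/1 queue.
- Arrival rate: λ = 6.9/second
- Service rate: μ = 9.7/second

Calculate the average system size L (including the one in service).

ρ = λ/μ = 6.9/9.7 = 0.7113
For M/M/1: L = λ/(μ-λ)
L = 6.9/(9.7-6.9) = 6.9/2.80
L = 2.4643 packets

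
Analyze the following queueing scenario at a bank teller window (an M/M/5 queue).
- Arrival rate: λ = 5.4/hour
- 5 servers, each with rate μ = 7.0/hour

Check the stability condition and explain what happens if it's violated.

Stability requires ρ = λ/(cμ) < 1
ρ = 5.4/(5 × 7.0) = 5.4/35.00 = 0.1543
Since 0.1543 < 1, the system is STABLE.
The servers are busy 15.43% of the time.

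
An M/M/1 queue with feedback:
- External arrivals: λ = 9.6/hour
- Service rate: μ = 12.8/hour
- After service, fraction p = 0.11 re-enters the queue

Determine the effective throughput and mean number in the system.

Effective arrival rate: λ_eff = λ/(1-p) = 9.6/(1-0.11) = 9.6/0.89 = 10.786517
ρ = λ_eff/μ = 10.786517/12.8 = 0.8426966
L = ρ/(1-ρ) = 0.8426966/(1-0.8426966) = 5.3571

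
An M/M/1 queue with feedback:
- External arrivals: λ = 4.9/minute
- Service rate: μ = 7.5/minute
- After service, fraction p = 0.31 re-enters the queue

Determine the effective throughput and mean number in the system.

Effective arrival rate: λ_eff = λ/(1-p) = 4.9/(1-0.31) = 4.9/0.69 = 7.10145
ρ = λ_eff/μ = 7.10145/7.5 = 0.94686
L = ρ/(1-ρ) = 0.94686/(1-0.94686) = 17.8182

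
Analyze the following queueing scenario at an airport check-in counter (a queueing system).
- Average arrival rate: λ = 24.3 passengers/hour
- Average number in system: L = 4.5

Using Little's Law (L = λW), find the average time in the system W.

Little's Law: L = λW, so W = L/λ
W = 4.5/24.3 = 0.1852 hours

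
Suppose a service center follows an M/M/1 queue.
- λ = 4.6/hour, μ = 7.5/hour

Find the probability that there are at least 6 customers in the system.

ρ = λ/μ = 4.6/7.5 = 0.61333
P(N ≥ n) = ρⁿ
P(N ≥ 6) = 0.61333^6
P(N ≥ 6) = 0.05323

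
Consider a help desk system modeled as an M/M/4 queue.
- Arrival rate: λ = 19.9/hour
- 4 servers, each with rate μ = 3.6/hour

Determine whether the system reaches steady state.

Stability requires ρ = λ/(cμ) < 1
ρ = 19.9/(4 × 3.6) = 19.9/14.40 = 1.3819
Since 1.3819 ≥ 1, the system is UNSTABLE.
Need c > λ/μ = 19.9/3.6 = 5.53.
Minimum servers needed: c = 6.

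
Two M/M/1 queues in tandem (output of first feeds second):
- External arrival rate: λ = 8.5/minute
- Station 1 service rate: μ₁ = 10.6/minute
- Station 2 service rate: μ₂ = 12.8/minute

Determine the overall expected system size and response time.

By Jackson's theorem, each station behaves as independent M/M/1.
Station 1: ρ₁ = 8.5/10.6 = 0.8019, L₁ = ρ₁/(1-ρ₁) = λ/(μ₁-λ) = 8.5/2.10 = 4.04762
Station 2: ρ₂ = 8.5/12.8 = 0.6641, L₂ = ρ₂/(1-ρ₂) = λ/(μ₂-λ) = 8.5/4.30 = 1.97674
Total: L = L₁ + L₂ = 4.04762 + 1.97674 = 6.02436
W = L/λ = 6.02436/8.5 = 0.7087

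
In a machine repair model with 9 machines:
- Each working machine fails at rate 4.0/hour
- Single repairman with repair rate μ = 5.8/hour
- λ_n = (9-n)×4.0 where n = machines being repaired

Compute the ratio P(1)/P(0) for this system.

P(1)/P(0) = ∏_{i=0}^{1-1} λ_i/μ_{i+1}
= (9-0)×4.0/5.8
= 6.2069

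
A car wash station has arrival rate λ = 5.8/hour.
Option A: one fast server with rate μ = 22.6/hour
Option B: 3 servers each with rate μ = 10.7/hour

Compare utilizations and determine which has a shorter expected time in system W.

Option A: single server μ = 22.6 (M/M/1)
  ρ_A = 5.8/22.6 = 0.2566
  W_A = 1/(μ-λ) = 1/(22.6-5.8) = 1/16.80 = 0.05952

Option B: 3 servers μ = 10.7 (M/M/3)
  ρ_B = λ/(cμ) = 5.8/(3×10.7) = 0.1807
  Offered load a = λ/μ = cρ = 5.8/10.7 = 0.5421
  P₀ = [ Σₙ₌₀^2 aⁿ/n! + a^3/(3!(1-ρ)) ]⁻¹
  Σ = a^0/0! + a^1/1! + a^2/2! = 1.0000 + 0.5421 + 0.1469 = 1.6890
  a^3/(3!(1-ρ)) = 0.15927/(6 × 0.81931) = 0.03240
  P₀ = 1/(1.6890 + 0.03240) = 0.5809
  Lq = P₀·a^3·ρ / (3!(1-ρ)²) = 0.58093 × 0.15927 × 0.18069 / (6 × 0.67128) = 0.004151
  Wq_B = Lq/λ = 0.00415078/5.8 = 0.00071565
  W_B = Wq_B + 1/μ = 0.00071565 + 0.093458 = 0.09417

Since W_A = 0.05952 < W_B = 0.09417, Option A (single fast server) has the shorter time in system.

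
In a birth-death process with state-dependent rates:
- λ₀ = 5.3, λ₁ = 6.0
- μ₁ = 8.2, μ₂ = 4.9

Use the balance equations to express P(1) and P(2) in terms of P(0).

Balance equations:
State 0: λ₀P₀ = μ₁P₁ → P₁ = (λ₀/μ₁)P₀ = (5.3/8.2)P₀ = 0.6463P₀
State 1: P₂ = (λ₀λ₁)/(μ₁μ₂)P₀ = (5.3×6.0)/(8.2×4.9)P₀ = 0.7914P₀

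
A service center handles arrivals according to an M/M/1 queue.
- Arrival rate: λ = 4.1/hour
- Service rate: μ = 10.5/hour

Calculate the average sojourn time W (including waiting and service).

First, compute utilization: ρ = λ/μ = 4.1/10.5 = 0.3905
For M/M/1: W = 1/(μ-λ)
W = 1/(10.5-4.1) = 1/6.40
W = 0.1562 hours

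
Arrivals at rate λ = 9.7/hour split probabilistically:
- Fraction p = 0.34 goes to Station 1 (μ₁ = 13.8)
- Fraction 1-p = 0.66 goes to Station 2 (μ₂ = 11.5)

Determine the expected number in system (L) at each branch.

Effective rates: λ₁ = 9.7×0.34 = 3.298, λ₂ = 9.7×0.66 = 6.402
Station 1: ρ₁ = 3.298/13.8 = 0.23899, L₁ = ρ₁/(1-ρ₁) = 0.23899/(1-0.23899) = 0.3140
Station 2: ρ₂ = 6.402/11.5 = 0.5567, L₂ = ρ₂/(1-ρ₂) = 0.5567/(1-0.5567) = 1.2558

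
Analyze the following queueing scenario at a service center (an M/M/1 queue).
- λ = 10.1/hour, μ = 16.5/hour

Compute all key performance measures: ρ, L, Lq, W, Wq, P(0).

Step 1: ρ = λ/μ = 10.1/16.5 = 0.6121
Step 2: L = λ/(μ-λ) = 10.1/6.40 = 1.5781
Step 3: Lq = λ²/(μ(μ-λ)) = 102.01/(16.5×6.40) = 0.9660
Step 4: W = 1/(μ-λ) = 1/6.40 = 0.15625
Step 5: Wq = λ/(μ(μ-λ)) = 10.1/(16.5×6.40) = 0.09564
Step 6: P(0) = 1-ρ = 0.3879
Verify: L = λW = 10.1×0.15625 = 1.5781 ✔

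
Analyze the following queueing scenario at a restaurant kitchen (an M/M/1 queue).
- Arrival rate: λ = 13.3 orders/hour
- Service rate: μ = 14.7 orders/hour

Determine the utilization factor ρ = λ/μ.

Server utilization: ρ = λ/μ
ρ = 13.3/14.7 = 0.9048
The server is busy 90.48% of the time.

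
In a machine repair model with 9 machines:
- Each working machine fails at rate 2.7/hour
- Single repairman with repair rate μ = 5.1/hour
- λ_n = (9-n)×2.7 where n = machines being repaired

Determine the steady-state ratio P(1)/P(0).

P(1)/P(0) = ∏_{i=0}^{1-1} λ_i/μ_{i+1}
= (9-0)×2.7/5.1
= 4.7647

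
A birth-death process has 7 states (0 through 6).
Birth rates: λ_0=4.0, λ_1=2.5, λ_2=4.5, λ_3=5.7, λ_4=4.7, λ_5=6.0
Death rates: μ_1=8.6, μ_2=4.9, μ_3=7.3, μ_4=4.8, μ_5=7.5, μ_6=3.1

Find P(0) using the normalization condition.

Ratios P(n)/P(0) = (λ₀···λₙ₋₁)/(μ₁···μₙ):
P(1)/P(0) = (4.0)/(8.6) = 0.4651
P(2)/P(0) = (4.0×2.5)/(8.6×4.9) = 0.2373
P(3)/P(0) = (4.0×2.5×4.5)/(8.6×4.9×7.3) = 0.1463
P(4)/P(0) = (4.0×2.5×4.5×5.7)/(8.6×4.9×7.3×4.8) = 0.1737
P(5)/P(0) = (4.0×2.5×4.5×5.7×4.7)/(8.6×4.9×7.3×4.8×7.5) = 0.1089
P(6)/P(0) = (4.0×2.5×4.5×5.7×4.7×6.0)/(8.6×4.9×7.3×4.8×7.5×3.1) = 0.2107

Normalization: ∑ P(n) = 1
P(0) × (1.0000 + 0.4651 + 0.2373 + 0.1463 + 0.1737 + 0.1089 + 0.2107) = 1
P(0) × 2.3420 = 1
P(0) = 1/2.3420 = 0.4270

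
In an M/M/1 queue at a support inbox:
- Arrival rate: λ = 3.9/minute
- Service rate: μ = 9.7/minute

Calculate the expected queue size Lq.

ρ = λ/μ = 3.9/9.7 = 0.4021
For M/M/1: Lq = λ²/(μ(μ-λ))
Lq = 15.21/(9.7 × 5.80)
Lq = 0.2704 emails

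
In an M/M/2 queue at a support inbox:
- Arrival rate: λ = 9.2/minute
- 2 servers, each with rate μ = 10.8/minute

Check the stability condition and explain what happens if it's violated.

Stability requires ρ = λ/(cμ) < 1
ρ = 9.2/(2 × 10.8) = 9.2/21.60 = 0.4259
Since 0.4259 < 1, the system is STABLE.
The servers are busy 42.59% of the time.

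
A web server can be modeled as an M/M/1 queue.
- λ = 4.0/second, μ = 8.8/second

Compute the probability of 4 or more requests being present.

ρ = λ/μ = 4.0/8.8 = 0.45455
P(N ≥ n) = ρⁿ
P(N ≥ 4) = 0.45455^4
P(N ≥ 4) = 0.04269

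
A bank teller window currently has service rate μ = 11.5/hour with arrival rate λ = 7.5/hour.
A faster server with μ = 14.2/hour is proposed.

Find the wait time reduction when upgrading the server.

System 1: ρ₁ = 7.5/11.5 = 0.6522, W₁ = 1/(11.5-7.5) = 0.25000
System 2: ρ₂ = 7.5/14.2 = 0.5282, W₂ = 1/(14.2-7.5) = 0.14925
Improvement: (W₁-W₂)/W₁ = (0.25000-0.14925)/0.25000 = 40.30%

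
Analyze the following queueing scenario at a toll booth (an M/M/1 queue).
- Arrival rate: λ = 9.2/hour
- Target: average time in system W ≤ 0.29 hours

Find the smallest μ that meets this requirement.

For M/M/1: W = 1/(μ-λ)
Need W ≤ 0.29, so 1/(μ-λ) ≤ 0.29
μ - λ ≥ 1/0.29 = 3.4483
μ ≥ 9.2 + 3.4483 = 12.6483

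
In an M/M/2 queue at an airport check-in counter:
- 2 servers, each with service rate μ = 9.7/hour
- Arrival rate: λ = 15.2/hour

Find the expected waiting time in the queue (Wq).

Traffic intensity: ρ = λ/(cμ) = 15.2/(2×9.7) = 0.7835
Since ρ = 0.7835 < 1, system is stable.
Offered load a = λ/μ = cρ = 15.2/9.7 = 1.5670
P₀ = [ Σₙ₌₀^1 aⁿ/n! + a^2/(2!(1-ρ)) ]⁻¹
Σ = a^0/0! + a^1/1! = 1.0000 + 1.5670 = 2.5670
a^2/(2!(1-ρ)) = 2.45552/(2 × 0.216495) = 5.6711
P₀ = 1/(2.5670 + 5.6711) = 0.1214
Lq = P₀·a^2·ρ / (2!(1-ρ)²) = 0.121387 × 2.45552 × 0.783505 / (2 × 0.0468700) = 2.4913
Wq = Lq/λ = 2.4913/15.2 = 0.1639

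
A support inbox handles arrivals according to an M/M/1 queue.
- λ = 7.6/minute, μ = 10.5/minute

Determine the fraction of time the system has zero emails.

ρ = λ/μ = 7.6/10.5 = 0.7238
P(0) = 1 - ρ = 1 - 0.7238 = 0.2762
The server is idle 27.62% of the time.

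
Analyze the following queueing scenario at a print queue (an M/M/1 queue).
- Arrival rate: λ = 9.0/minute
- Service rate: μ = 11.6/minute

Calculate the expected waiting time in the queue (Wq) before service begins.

First, compute utilization: ρ = λ/μ = 9.0/11.6 = 0.7759
For M/M/1: Wq = λ/(μ(μ-λ))
Wq = 9.0/(11.6 × (11.6-9.0))
Wq = 9.0/(11.6 × 2.60)
Wq = 0.2984 minutes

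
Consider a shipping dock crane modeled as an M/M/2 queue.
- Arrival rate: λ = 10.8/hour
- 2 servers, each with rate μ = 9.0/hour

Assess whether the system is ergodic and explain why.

Stability requires ρ = λ/(cμ) < 1
ρ = 10.8/(2 × 9.0) = 10.8/18.00 = 0.6000
Since 0.6000 < 1, the system is STABLE.
The servers are busy 60.00% of the time.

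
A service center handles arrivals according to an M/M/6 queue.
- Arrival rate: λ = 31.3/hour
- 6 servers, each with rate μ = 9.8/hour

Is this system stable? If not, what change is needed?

Stability requires ρ = λ/(cμ) < 1
ρ = 31.3/(6 × 9.8) = 31.3/58.80 = 0.5323
Since 0.5323 < 1, the system is STABLE.
The servers are busy 53.23% of the time.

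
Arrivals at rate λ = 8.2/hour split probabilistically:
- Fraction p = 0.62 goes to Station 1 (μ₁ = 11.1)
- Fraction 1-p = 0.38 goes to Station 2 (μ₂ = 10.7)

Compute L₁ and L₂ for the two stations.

Effective rates: λ₁ = 8.2×0.62 = 5.084, λ₂ = 8.2×0.38 = 3.116
Station 1: ρ₁ = 5.084/11.1 = 0.45802, L₁ = ρ₁/(1-ρ₁) = 0.45802/(1-0.45802) = 0.8451
Station 2: ρ₂ = 3.116/10.7 = 0.29121, L₂ = ρ₂/(1-ρ₂) = 0.29121/(1-0.29121) = 0.4109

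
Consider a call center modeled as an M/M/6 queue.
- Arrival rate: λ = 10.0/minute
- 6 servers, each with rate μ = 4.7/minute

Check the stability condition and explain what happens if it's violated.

Stability requires ρ = λ/(cμ) < 1
ρ = 10.0/(6 × 4.7) = 10.0/28.20 = 0.3546
Since 0.3546 < 1, the system is STABLE.
The servers are busy 35.46% of the time.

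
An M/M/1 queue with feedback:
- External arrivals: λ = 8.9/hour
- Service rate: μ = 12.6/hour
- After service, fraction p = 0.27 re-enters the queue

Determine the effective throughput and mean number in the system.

Effective arrival rate: λ_eff = λ/(1-p) = 8.9/(1-0.27) = 8.9/0.73 = 12.191781
ρ = λ_eff/μ = 12.191781/12.6 = 0.9676017
L = ρ/(1-ρ) = 0.9676017/(1-0.9676017) = 29.8658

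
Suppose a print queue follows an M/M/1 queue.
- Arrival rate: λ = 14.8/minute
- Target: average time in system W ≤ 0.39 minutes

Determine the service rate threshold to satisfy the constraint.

For M/M/1: W = 1/(μ-λ)
Need W ≤ 0.39, so 1/(μ-λ) ≤ 0.39
μ - λ ≥ 1/0.39 = 2.5641
μ ≥ 14.8 + 2.5641 = 17.3641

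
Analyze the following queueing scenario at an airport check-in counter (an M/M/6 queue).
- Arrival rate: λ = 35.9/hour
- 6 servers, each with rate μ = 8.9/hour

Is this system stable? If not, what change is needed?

Stability requires ρ = λ/(cμ) < 1
ρ = 35.9/(6 × 8.9) = 35.9/53.40 = 0.6723
Since 0.6723 < 1, the system is STABLE.
The servers are busy 67.23% of the time.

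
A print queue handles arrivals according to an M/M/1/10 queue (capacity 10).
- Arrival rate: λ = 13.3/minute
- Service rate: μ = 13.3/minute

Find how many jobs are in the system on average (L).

ρ = λ/μ = 13.3/13.3 = 1 exactly.
With ρ = 1 the usual (1-ρ)/(1-ρ^(K+1)) form is 0/0; instead every state 0..K is equally likely.
P₀ = 1/(K+1) = 1/11 = 0.09091
P_K = P₀×ρ^K = P₀ = 0.09091
L = K/2 = 10/2 = 5.0000 jobs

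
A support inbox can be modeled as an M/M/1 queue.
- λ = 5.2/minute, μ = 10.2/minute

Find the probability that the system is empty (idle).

ρ = λ/μ = 5.2/10.2 = 0.5098
P(0) = 1 - ρ = 1 - 0.5098 = 0.4902
The server is idle 49.02% of the time.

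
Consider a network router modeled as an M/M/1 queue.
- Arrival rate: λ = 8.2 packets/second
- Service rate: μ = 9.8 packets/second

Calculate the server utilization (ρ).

Server utilization: ρ = λ/μ
ρ = 8.2/9.8 = 0.8367
The server is busy 83.67% of the time.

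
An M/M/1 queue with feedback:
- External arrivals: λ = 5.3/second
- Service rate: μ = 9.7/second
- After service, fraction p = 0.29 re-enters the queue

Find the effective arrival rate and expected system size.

Effective arrival rate: λ_eff = λ/(1-p) = 5.3/(1-0.29) = 5.3/0.71 = 7.46479
ρ = λ_eff/μ = 7.46479/9.7 = 0.769566
L = ρ/(1-ρ) = 0.769566/(1-0.769566) = 3.3396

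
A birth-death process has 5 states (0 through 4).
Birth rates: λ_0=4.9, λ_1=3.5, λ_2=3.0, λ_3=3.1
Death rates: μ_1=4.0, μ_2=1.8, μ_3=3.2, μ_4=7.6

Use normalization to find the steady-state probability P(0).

Ratios P(n)/P(0) = (λ₀···λₙ₋₁)/(μ₁···μₙ):
P(1)/P(0) = (4.9)/(4.0) = 1.2250
P(2)/P(0) = (4.9×3.5)/(4.0×1.8) = 2.3819
P(3)/P(0) = (4.9×3.5×3.0)/(4.0×1.8×3.2) = 2.2331
P(4)/P(0) = (4.9×3.5×3.0×3.1)/(4.0×1.8×3.2×7.6) = 0.9109

Normalization: ∑ P(n) = 1
P(0) × (1.0000 + 1.2250 + 2.3819 + 2.2331 + 0.9109) = 1
P(0) × 7.7509 = 1
P(0) = 1/7.7509 = 0.1290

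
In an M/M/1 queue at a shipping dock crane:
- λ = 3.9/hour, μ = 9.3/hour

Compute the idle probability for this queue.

ρ = λ/μ = 3.9/9.3 = 0.4194
P(0) = 1 - ρ = 1 - 0.4194 = 0.5806
The server is idle 58.06% of the time.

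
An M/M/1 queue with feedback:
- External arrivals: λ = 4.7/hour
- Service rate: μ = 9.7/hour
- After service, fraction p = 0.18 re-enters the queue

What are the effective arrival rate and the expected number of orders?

Effective arrival rate: λ_eff = λ/(1-p) = 4.7/(1-0.18) = 4.7/0.82 = 5.7317
ρ = λ_eff/μ = 5.7317/9.7 = 0.5909
L = ρ/(1-ρ) = 0.5909/(1-0.5909) = 1.4444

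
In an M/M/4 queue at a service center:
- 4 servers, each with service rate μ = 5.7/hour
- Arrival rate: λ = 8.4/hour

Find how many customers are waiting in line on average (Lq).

Traffic intensity: ρ = λ/(cμ) = 8.4/(4×5.7) = 0.3684
Since ρ = 0.3684 < 1, system is stable.
Offered load a = λ/μ = cρ = 8.4/5.7 = 1.4737
P₀ = [ Σₙ₌₀^3 aⁿ/n! + a^4/(4!(1-ρ)) ]⁻¹
Σ = a^0/0! + a^1/1! + a^2/2! + a^3/3! = 1.0000 + 1.4737 + 1.0859 + 0.5334 = 4.0930
a^4/(4!(1-ρ)) = 4.7165/(24 × 0.63158) = 0.3112
P₀ = 1/(4.0930 + 0.3112) = 0.2271
Lq = P₀·a^4·ρ / (4!(1-ρ)²) = 0.22706 × 4.7165 × 0.36842 / (24 × 0.39889) = 0.04121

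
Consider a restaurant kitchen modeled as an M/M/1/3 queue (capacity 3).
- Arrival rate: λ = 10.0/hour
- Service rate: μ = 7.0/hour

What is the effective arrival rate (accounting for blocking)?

ρ = λ/μ = 10.0/7.0 = 1.4286
P₀ = (1-ρ)/(1-ρ^(K+1)) = (1-1.4286)/(1-1.4286^4) = -0.4286/-3.1653 = 0.1354
P_K = P₀×ρ^K = 0.1354 × 1.4286^3 = 0.1354 × 2.9156 = 0.3948
λ_eff = λ(1-P_K) = 10.0 × (1 - 0.39479) = 10.0 × 0.60521 = 6.0521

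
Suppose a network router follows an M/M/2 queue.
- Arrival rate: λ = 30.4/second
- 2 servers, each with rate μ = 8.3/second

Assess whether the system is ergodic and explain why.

Stability requires ρ = λ/(cμ) < 1
ρ = 30.4/(2 × 8.3) = 30.4/16.60 = 1.8313
Since 1.8313 ≥ 1, the system is UNSTABLE.
Need c > λ/μ = 30.4/8.3 = 3.66.
Minimum servers needed: c = 4.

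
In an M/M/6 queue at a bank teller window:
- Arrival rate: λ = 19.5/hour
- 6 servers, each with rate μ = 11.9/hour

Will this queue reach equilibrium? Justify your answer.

Stability requires ρ = λ/(cμ) < 1
ρ = 19.5/(6 × 11.9) = 19.5/71.40 = 0.2731
Since 0.2731 < 1, the system is STABLE.
The servers are busy 27.31% of the time.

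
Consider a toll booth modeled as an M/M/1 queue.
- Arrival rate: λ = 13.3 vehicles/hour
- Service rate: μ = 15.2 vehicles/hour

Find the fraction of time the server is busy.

Server utilization: ρ = λ/μ
ρ = 13.3/15.2 = 0.8750
The server is busy 87.50% of the time.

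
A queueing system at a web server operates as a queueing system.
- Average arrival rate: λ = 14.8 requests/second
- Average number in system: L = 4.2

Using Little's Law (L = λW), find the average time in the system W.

Little's Law: L = λW, so W = L/λ
W = 4.2/14.8 = 0.2838 seconds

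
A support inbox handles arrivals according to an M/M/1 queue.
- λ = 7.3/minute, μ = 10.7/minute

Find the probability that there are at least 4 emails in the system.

ρ = λ/μ = 7.3/10.7 = 0.6822
P(N ≥ n) = ρⁿ
P(N ≥ 4) = 0.6822^4
P(N ≥ 4) = 0.2166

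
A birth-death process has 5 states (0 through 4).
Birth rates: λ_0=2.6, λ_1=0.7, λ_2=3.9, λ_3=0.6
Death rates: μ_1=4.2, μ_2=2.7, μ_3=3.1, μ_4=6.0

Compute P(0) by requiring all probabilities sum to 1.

Ratios P(n)/P(0) = (λ₀···λₙ₋₁)/(μ₁···μₙ):
P(1)/P(0) = (2.6)/(4.2) = 0.6190
P(2)/P(0) = (2.6×0.7)/(4.2×2.7) = 0.1605
P(3)/P(0) = (2.6×0.7×3.9)/(4.2×2.7×3.1) = 0.2019
P(4)/P(0) = (2.6×0.7×3.9×0.6)/(4.2×2.7×3.1×6.0) = 0.02019

Normalization: ∑ P(n) = 1
P(0) × (1.0000 + 0.6190 + 0.1605 + 0.2019 + 0.02019) = 1
P(0) × 2.0016 = 1
P(0) = 1/2.0016 = 0.4996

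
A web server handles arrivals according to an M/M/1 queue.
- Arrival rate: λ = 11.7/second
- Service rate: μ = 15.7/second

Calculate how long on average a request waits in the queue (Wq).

First, compute utilization: ρ = λ/μ = 11.7/15.7 = 0.7452
For M/M/1: Wq = λ/(μ(μ-λ))
Wq = 11.7/(15.7 × (15.7-11.7))
Wq = 11.7/(15.7 × 4.00)
Wq = 0.1863 seconds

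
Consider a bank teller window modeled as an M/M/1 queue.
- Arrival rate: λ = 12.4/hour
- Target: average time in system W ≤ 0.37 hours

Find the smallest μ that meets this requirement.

For M/M/1: W = 1/(μ-λ)
Need W ≤ 0.37, so 1/(μ-λ) ≤ 0.37
μ - λ ≥ 1/0.37 = 2.7027
μ ≥ 12.4 + 2.7027 = 15.1027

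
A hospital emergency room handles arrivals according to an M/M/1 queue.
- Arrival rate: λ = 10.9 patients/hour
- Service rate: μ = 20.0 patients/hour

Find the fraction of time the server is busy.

Server utilization: ρ = λ/μ
ρ = 10.9/20.0 = 0.5450
The server is busy 54.50% of the time.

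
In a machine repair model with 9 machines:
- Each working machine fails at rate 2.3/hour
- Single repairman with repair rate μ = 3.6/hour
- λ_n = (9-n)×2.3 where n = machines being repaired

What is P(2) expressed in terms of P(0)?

P(2)/P(0) = ∏_{i=0}^{2-1} λ_i/μ_{i+1}
= (9-0)×2.3/3.6 × (9-1)×2.3/3.6
= 29.3889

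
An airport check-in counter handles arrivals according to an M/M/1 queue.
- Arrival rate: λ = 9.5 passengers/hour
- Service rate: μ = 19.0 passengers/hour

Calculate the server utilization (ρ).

Server utilization: ρ = λ/μ
ρ = 9.5/19.0 = 0.5000
The server is busy 50.00% of the time.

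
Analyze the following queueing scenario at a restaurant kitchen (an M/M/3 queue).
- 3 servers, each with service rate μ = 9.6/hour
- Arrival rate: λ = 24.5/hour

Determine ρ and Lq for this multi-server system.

Traffic intensity: ρ = λ/(cμ) = 24.5/(3×9.6) = 0.8507
Since ρ = 0.8507 < 1, system is stable.
Offered load a = λ/μ = cρ = 24.5/9.6 = 2.5521
P₀ = [ Σₙ₌₀^2 aⁿ/n! + a^3/(3!(1-ρ)) ]⁻¹
Σ = a^0/0! + a^1/1! + a^2/2! = 1.00000 + 2.55208 + 3.25656 = 6.8086
a^3/(3!(1-ρ)) = 16.62205/(6 × 0.1493056) = 18.5548
P₀ = 1/(6.8086 + 18.5548) = 0.03943
Lq = P₀·a^3·ρ / (3!(1-ρ)²) = 0.039427 × 16.6220 × 0.85069 / (6 × 0.022292) = 4.1682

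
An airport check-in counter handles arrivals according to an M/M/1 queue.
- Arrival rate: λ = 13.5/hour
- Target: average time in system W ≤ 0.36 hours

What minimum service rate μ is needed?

For M/M/1: W = 1/(μ-λ)
Need W ≤ 0.36, so 1/(μ-λ) ≤ 0.36
μ - λ ≥ 1/0.36 = 2.7778
μ ≥ 13.5 + 2.7778 = 16.2778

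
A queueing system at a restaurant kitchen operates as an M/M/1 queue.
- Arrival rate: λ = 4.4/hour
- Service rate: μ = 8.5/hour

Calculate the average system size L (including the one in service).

ρ = λ/μ = 4.4/8.5 = 0.5176
For M/M/1: L = λ/(μ-λ)
L = 4.4/(8.5-4.4) = 4.4/4.10
L = 1.0732 orders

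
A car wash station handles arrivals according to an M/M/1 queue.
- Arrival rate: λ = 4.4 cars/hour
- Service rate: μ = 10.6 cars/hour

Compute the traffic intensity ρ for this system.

Server utilization: ρ = λ/μ
ρ = 4.4/10.6 = 0.4151
The server is busy 41.51% of the time.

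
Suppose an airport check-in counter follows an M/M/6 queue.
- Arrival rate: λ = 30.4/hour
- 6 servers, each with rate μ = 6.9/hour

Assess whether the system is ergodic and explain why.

Stability requires ρ = λ/(cμ) < 1
ρ = 30.4/(6 × 6.9) = 30.4/41.40 = 0.7343
Since 0.7343 < 1, the system is STABLE.
The servers are busy 73.43% of the time.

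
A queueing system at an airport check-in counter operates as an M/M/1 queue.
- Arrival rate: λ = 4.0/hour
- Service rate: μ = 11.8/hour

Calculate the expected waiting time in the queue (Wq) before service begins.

First, compute utilization: ρ = λ/μ = 4.0/11.8 = 0.3390
For M/M/1: Wq = λ/(μ(μ-λ))
Wq = 4.0/(11.8 × (11.8-4.0))
Wq = 4.0/(11.8 × 7.80)
Wq = 0.04346 hours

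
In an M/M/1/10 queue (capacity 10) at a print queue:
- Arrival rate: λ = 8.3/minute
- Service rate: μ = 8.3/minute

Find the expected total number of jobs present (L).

ρ = λ/μ = 8.3/8.3 = 1 exactly.
With ρ = 1 the usual (1-ρ)/(1-ρ^(K+1)) form is 0/0; instead every state 0..K is equally likely.
P₀ = 1/(K+1) = 1/11 = 0.09091
P_K = P₀×ρ^K = P₀ = 0.09091
L = K/2 = 10/2 = 5.0000 jobs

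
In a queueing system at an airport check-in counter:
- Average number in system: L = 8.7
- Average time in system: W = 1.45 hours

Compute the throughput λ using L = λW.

Little's Law: L = λW, so λ = L/W
λ = 8.7/1.45 = 6.0000 passengers/hour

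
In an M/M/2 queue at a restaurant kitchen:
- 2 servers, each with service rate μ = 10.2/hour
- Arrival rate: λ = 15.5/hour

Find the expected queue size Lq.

Traffic intensity: ρ = λ/(cμ) = 15.5/(2×10.2) = 0.7598
Since ρ = 0.7598 < 1, system is stable.
Offered load a = λ/μ = cρ = 15.5/10.2 = 1.5196
P₀ = [ Σₙ₌₀^1 aⁿ/n! + a^2/(2!(1-ρ)) ]⁻¹
Σ = a^0/0! + a^1/1! = 1.0000 + 1.5196 = 2.5196
a^2/(2!(1-ρ)) = 2.30921/(2 × 0.240196) = 4.8069
P₀ = 1/(2.5196 + 4.8069) = 0.1365
Lq = P₀·a^2·ρ / (2!(1-ρ)²) = 0.13649 × 2.3092 × 0.75980 / (2 × 0.057694) = 2.0754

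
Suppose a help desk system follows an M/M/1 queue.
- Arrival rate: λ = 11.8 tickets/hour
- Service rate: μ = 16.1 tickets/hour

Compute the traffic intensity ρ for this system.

Server utilization: ρ = λ/μ
ρ = 11.8/16.1 = 0.7329
The server is busy 73.29% of the time.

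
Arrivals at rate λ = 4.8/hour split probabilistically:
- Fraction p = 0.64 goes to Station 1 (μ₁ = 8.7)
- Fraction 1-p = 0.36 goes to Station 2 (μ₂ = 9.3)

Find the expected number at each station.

Effective rates: λ₁ = 4.8×0.64 = 3.072, λ₂ = 4.8×0.36 = 1.728
Station 1: ρ₁ = 3.072/8.7 = 0.3531, L₁ = ρ₁/(1-ρ₁) = 0.3531/(1-0.3531) = 0.5458
Station 2: ρ₂ = 1.728/9.3 = 0.1858, L₂ = ρ₂/(1-ρ₂) = 0.1858/(1-0.1858) = 0.2282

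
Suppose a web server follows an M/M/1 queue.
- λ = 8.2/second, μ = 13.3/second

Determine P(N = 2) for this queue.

ρ = λ/μ = 8.2/13.3 = 0.6165
P(n) = (1-ρ)ρⁿ
P(2) = (1-0.6165) × 0.6165^2
P(2) = 0.3835 × 0.3801
P(2) = 0.1458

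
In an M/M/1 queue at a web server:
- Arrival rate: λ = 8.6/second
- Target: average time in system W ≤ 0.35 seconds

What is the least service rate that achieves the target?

For M/M/1: W = 1/(μ-λ)
Need W ≤ 0.35, so 1/(μ-λ) ≤ 0.35
μ - λ ≥ 1/0.35 = 2.8571
μ ≥ 8.6 + 2.8571 = 11.4571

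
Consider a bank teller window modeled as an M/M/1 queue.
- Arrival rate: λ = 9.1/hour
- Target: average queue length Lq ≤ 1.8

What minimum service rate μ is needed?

For M/M/1: Lq = λ²/(μ(μ-λ))
Need Lq ≤ 1.8, i.e. μ(μ-λ) ≥ λ²/1.8
μ² - 9.1μ - 82.81/1.8 ≥ 0  →  μ² - 9.1μ - 46.00556 ≥ 0
Quadratic formula (positive root): μ = [λ + √(λ² + 4×46.00556)]/2
Discriminant: 82.81 + 4×46.00556 = 266.8322, √266.8322 = 16.3350
μ ≥ (9.1 + 16.3350)/2 = 12.7175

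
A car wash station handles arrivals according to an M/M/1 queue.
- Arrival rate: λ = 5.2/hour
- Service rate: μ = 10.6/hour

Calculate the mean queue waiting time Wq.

First, compute utilization: ρ = λ/μ = 5.2/10.6 = 0.4906
For M/M/1: Wq = λ/(μ(μ-λ))
Wq = 5.2/(10.6 × (10.6-5.2))
Wq = 5.2/(10.6 × 5.40)
Wq = 0.09085 hours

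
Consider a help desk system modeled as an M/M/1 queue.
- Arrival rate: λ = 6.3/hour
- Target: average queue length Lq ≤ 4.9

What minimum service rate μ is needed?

For M/M/1: Lq = λ²/(μ(μ-λ))
Need Lq ≤ 4.9, i.e. μ(μ-λ) ≥ λ²/4.9
μ² - 6.3μ - 39.69/4.9 ≥ 0  →  μ² - 6.3μ - 8.1000 ≥ 0
Quadratic formula (positive root): μ = [λ + √(λ² + 4×8.1000)]/2
Discriminant: 39.69 + 4×8.1000 = 72.0900, √72.0900 = 8.4906
μ ≥ (6.3 + 8.4906)/2 = 7.3953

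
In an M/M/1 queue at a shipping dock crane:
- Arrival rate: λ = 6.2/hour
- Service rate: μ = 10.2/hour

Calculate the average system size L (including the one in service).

ρ = λ/μ = 6.2/10.2 = 0.6078
For M/M/1: L = λ/(μ-λ)
L = 6.2/(10.2-6.2) = 6.2/4.00
L = 1.5500 containers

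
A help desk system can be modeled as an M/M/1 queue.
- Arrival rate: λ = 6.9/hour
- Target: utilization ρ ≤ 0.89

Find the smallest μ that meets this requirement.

ρ = λ/μ, so μ = λ/ρ
μ ≥ 6.9/0.89 = 7.7528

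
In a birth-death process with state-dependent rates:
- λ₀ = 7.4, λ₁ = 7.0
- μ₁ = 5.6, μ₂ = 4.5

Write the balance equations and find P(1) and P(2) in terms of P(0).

Balance equations:
State 0: λ₀P₀ = μ₁P₁ → P₁ = (λ₀/μ₁)P₀ = (7.4/5.6)P₀ = 1.3214P₀
State 1: P₂ = (λ₀λ₁)/(μ₁μ₂)P₀ = (7.4×7.0)/(5.6×4.5)P₀ = 2.0556P₀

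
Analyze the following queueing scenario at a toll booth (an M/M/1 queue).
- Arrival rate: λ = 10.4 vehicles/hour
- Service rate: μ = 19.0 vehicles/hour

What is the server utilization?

Server utilization: ρ = λ/μ
ρ = 10.4/19.0 = 0.5474
The server is busy 54.74% of the time.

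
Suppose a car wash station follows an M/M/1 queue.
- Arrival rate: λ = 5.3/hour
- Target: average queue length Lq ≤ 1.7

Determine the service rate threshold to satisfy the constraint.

For M/M/1: Lq = λ²/(μ(μ-λ))
Need Lq ≤ 1.7, i.e. μ(μ-λ) ≥ λ²/1.7
μ² - 5.3μ - 28.09/1.7 ≥ 0  →  μ² - 5.3μ - 16.52353 ≥ 0
Quadratic formula (positive root): μ = [λ + √(λ² + 4×16.52353)]/2
Discriminant: 28.09 + 4×16.52353 = 94.18412, √94.18412 = 9.7049
μ ≥ (5.3 + 9.7049)/2 = 7.5024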